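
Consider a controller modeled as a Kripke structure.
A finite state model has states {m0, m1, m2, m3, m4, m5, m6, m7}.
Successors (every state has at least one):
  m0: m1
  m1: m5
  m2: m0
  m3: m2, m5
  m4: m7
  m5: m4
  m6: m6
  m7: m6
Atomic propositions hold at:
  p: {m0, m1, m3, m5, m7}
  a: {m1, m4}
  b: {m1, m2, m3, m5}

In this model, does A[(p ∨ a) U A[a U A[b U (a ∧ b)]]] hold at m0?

Yes

Sat(p ∨ a) = {m0, m1, m3, m4, m5, m7}
Sat(a ∧ b) = {m1}
A[b U (a ∧ b)]: least fixpoint, start Z0 = Sat((a ∧ b)) = {m1}, add states in Sat(b) with every successor in Z. Already a fixed point.
Sat(A[b U (a ∧ b)]) = {m1}
A[a U A[b U (a ∧ b)]]: least fixpoint, start Z0 = Sat(A[b U (a ∧ b)]) = {m1}, add states in Sat(a) with every successor in Z. Already a fixed point.
Sat(A[a U A[b U (a ∧ b)]]) = {m1}
A[(p ∨ a) U A[a U A[b U (a ∧ b)]]]: least fixpoint, start Z0 = Sat(A[a U A[b U (a ∧ b)]]) = {m1}, add states in Sat(p ∨ a) with every successor in Z. Z1 = {m0, m1}; fixed.
Sat(A[(p ∨ a) U A[a U A[b U (a ∧ b)]]]) = {m0, m1}
m0 ∈ Sat(A[(p ∨ a) U A[a U A[b U (a ∧ b)]]]) = {m0, m1}, so the formula holds at m0.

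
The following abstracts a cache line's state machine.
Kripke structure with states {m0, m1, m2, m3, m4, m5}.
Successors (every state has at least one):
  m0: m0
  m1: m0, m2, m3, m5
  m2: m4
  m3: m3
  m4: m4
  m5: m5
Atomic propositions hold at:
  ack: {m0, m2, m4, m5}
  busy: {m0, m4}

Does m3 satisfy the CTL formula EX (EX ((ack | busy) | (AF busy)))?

No

Sat(ack | busy) = {m0, m2, m4, m5}
AF busy: least fixpoint, start Z0 = {m0, m4}, add states with every successor in Z. Z1 = {m0, m2, m4}; fixed.
Sat(AF busy) = {m0, m2, m4}
Sat((ack | busy) | (AF busy)) = {m0, m2, m4, m5}
Sat(EX ((ack | busy) | (AF busy))) = {s : some successor in {m0, m2, m4, m5}} = {m0, m1, m2, m4, m5}
Sat(EX (EX ((ack | busy) | (AF busy)))) = {s : some successor in {m0, m1, m2, m4, m5}} = {m0, m1, m2, m4, m5}
m3 ∉ Sat(EX (EX ((ack | busy) | (AF busy)))) = {m0, m1, m2, m4, m5}, so the formula does not hold at m3.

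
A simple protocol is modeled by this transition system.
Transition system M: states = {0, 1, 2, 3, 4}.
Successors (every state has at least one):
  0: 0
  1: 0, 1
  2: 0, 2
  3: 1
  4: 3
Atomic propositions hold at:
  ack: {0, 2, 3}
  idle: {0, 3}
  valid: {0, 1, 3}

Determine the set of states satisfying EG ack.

{0, 2}

EG ack: greatest fixpoint, start Z0 = {0, 2, 3}, keep only states in Sat with some successor in Z. Z1 = {0, 2}; fixed.
Sat(EG ack) = {0, 2}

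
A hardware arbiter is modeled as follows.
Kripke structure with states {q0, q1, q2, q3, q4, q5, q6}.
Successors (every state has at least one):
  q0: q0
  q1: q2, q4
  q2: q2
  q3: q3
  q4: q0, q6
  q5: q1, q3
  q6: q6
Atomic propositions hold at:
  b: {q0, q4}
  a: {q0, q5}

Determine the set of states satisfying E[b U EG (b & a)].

Sat(b & a) = {q0}
EG (b & a): greatest fixpoint, start Z0 = {q0}, keep only states in Sat with some successor in Z. Already a fixed point.
Sat(EG (b & a)) = {q0}
E[b U EG (b & a)]: least fixpoint, start Z0 = Sat(EG (b & a)) = {q0}, add states in Sat(b) with some successor in Z. Z1 = {q0, q4}; fixed.
Sat(E[b U EG (b & a)]) = {q0, q4}

{q0, q4}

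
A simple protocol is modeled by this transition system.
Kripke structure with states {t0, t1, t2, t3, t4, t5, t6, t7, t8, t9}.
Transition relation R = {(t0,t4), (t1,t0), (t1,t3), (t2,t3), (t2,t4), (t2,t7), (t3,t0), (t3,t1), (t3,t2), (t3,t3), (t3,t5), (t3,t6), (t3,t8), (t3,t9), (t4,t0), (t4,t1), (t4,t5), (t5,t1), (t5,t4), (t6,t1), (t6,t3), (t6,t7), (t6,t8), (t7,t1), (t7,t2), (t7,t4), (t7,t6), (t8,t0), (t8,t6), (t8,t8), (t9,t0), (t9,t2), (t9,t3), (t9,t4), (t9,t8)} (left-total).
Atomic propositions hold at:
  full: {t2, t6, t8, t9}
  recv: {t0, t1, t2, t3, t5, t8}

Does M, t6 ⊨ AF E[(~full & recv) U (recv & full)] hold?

Sat(~full) = {t0, t1, t3, t4, t5, t7}
Sat(~full & recv) = {t0, t1, t3, t5}
Sat(recv & full) = {t2, t8}
E[(~full & recv) U (recv & full)]: least fixpoint, start Z0 = Sat((recv & full)) = {t2, t8}, add states in Sat(~full & recv) with some successor in Z. Z1 = {t2, t3, t8}; Z2 = {t1, t2, t3, t8}; Z3 = {t1, t2, t3, t5, t8}; fixed.
Sat(E[(~full & recv) U (recv & full)]) = {t1, t2, t3, t5, t8}
AF E[(~full & recv) U (recv & full)]: least fixpoint, start Z0 = {t1, t2, t3, t5, t8}, add states with every successor in Z. Already a fixed point.
Sat(AF E[(~full & recv) U (recv & full)]) = {t1, t2, t3, t5, t8}
t6 ∉ Sat(AF E[(~full & recv) U (recv & full)]) = {t1, t2, t3, t5, t8}, so the formula does not hold at t6.

No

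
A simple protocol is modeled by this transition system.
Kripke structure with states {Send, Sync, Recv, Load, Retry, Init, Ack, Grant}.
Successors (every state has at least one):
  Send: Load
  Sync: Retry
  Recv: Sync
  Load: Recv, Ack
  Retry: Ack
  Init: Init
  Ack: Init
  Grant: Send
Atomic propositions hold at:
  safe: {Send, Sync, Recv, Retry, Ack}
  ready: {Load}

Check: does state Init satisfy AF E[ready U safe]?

No

E[ready U safe]: least fixpoint, start Z0 = Sat(safe) = {Send, Sync, Recv, Retry, Ack}, add states in Sat(ready) with some successor in Z. Z1 = {Send, Sync, Recv, Load, Retry, Ack}; fixed.
Sat(E[ready U safe]) = {Send, Sync, Recv, Load, Retry, Ack}
AF E[ready U safe]: least fixpoint, start Z0 = {Send, Sync, Recv, Load, Retry, Ack}, add states with every successor in Z. Z1 = {Send, Sync, Recv, Load, Retry, Ack, Grant}; fixed.
Sat(AF E[ready U safe]) = {Send, Sync, Recv, Load, Retry, Ack, Grant}
Init ∉ Sat(AF E[ready U safe]) = {Send, Sync, Recv, Load, Retry, Ack, Grant}, so the formula does not hold at Init.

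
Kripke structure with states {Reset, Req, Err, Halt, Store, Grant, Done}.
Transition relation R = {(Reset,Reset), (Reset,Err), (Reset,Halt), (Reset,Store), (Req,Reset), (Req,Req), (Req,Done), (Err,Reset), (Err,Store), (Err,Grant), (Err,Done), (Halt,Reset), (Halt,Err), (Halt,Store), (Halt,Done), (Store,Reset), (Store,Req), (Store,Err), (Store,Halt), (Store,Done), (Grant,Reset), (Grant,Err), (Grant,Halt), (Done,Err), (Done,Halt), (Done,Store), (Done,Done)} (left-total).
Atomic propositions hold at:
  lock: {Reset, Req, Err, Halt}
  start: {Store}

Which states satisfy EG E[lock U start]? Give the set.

E[lock U start]: least fixpoint, start Z0 = Sat(start) = {Store}, add states in Sat(lock) with some successor in Z. Z1 = {Reset, Err, Halt, Store}; Z2 = {Reset, Req, Err, Halt, Store}; fixed.
Sat(E[lock U start]) = {Reset, Req, Err, Halt, Store}
EG E[lock U start]: greatest fixpoint, start Z0 = {Reset, Req, Err, Halt, Store}, keep only states in Sat with some successor in Z. Already a fixed point.
Sat(EG E[lock U start]) = {Reset, Req, Err, Halt, Store}

{Reset, Req, Err, Halt, Store}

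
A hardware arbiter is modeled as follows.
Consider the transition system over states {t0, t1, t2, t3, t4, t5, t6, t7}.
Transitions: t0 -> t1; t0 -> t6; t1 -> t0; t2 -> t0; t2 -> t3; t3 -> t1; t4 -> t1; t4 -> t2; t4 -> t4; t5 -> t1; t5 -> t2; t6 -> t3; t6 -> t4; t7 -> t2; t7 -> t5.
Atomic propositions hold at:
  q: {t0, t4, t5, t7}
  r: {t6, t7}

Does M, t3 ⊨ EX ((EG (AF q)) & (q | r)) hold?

AF q: least fixpoint, start Z0 = {t0, t4, t5, t7}, add states with every successor in Z. Z1 = {t0, t1, t4, t5, t7}; Z2 = {t0, t1, t3, t4, t5, t7}; Z3 = {t0, t1, t2, t3, t4, t5, t6, t7}; fixed.
Sat(AF q) = {t0, t1, t2, t3, t4, t5, t6, t7}
EG (AF q): greatest fixpoint, start Z0 = {t0, t1, t2, t3, t4, t5, t6, t7}, keep only states in Sat with some successor in Z. Already a fixed point.
Sat(EG (AF q)) = {t0, t1, t2, t3, t4, t5, t6, t7}
Sat(q | r) = {t0, t4, t5, t6, t7}
Sat((EG (AF q)) & (q | r)) = {t0, t4, t5, t6, t7}
Sat(EX ((EG (AF q)) & (q | r))) = {s : some successor in {t0, t4, t5, t6, t7}} = {t0, t1, t2, t4, t6, t7}
t3 ∉ Sat(EX ((EG (AF q)) & (q | r))) = {t0, t1, t2, t4, t6, t7}, so the formula does not hold at t3.

No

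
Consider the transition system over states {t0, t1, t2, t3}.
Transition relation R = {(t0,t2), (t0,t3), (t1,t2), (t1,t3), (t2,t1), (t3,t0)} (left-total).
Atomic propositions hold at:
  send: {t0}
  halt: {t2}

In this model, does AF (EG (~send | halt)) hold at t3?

No

Sat(~send) = {t1, t2, t3}
Sat(~send | halt) = {t1, t2, t3}
EG (~send | halt): greatest fixpoint, start Z0 = {t1, t2, t3}, keep only states in Sat with some successor in Z. Z1 = {t1, t2}; fixed.
Sat(EG (~send | halt)) = {t1, t2}
AF (EG (~send | halt)): least fixpoint, start Z0 = {t1, t2}, add states with every successor in Z. Already a fixed point.
Sat(AF (EG (~send | halt))) = {t1, t2}
t3 ∉ Sat(AF (EG (~send | halt))) = {t1, t2}, so the formula does not hold at t3.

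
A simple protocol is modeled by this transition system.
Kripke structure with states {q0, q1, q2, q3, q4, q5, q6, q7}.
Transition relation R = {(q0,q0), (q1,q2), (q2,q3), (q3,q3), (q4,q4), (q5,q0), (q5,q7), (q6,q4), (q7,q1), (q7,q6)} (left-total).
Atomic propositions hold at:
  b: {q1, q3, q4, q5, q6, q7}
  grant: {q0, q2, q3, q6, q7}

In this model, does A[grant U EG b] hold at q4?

Yes

EG b: greatest fixpoint, start Z0 = {q1, q3, q4, q5, q6, q7}, keep only states in Sat with some successor in Z. Z1 = {q3, q4, q5, q6, q7}; fixed.
Sat(EG b) = {q3, q4, q5, q6, q7}
A[grant U EG b]: least fixpoint, start Z0 = Sat(EG b) = {q3, q4, q5, q6, q7}, add states in Sat(grant) with every successor in Z. Z1 = {q2, q3, q4, q5, q6, q7}; fixed.
Sat(A[grant U EG b]) = {q2, q3, q4, q5, q6, q7}
q4 ∈ Sat(A[grant U EG b]) = {q2, q3, q4, q5, q6, q7}, so the formula holds at q4.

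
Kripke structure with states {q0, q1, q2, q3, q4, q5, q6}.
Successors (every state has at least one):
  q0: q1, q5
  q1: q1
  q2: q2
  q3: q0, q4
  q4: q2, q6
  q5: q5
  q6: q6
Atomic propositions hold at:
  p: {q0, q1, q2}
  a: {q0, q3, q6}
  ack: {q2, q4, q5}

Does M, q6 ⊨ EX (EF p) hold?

No

EF p: least fixpoint, start Z0 = {q0, q1, q2}, add states with some successor in Z. Z1 = {q0, q1, q2, q3, q4}; fixed.
Sat(EF p) = {q0, q1, q2, q3, q4}
Sat(EX (EF p)) = {s : some successor in {q0, q1, q2, q3, q4}} = {q0, q1, q2, q3, q4}
q6 ∉ Sat(EX (EF p)) = {q0, q1, q2, q3, q4}, so the formula does not hold at q6.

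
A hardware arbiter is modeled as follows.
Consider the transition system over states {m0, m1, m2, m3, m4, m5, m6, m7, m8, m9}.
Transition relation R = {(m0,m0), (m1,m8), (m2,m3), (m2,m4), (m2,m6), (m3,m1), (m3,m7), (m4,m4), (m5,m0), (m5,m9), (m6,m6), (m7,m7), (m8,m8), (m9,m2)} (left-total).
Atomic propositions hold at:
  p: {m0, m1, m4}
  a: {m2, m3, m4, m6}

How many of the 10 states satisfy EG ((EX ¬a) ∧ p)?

Sat(¬a) = {m0, m1, m5, m7, m8, m9}
Sat(EX ¬a) = {s : some successor in {m0, m1, m5, m7, m8, m9}} = {m0, m1, m3, m5, m7, m8}
Sat((EX ¬a) ∧ p) = {m0, m1}
EG ((EX ¬a) ∧ p): greatest fixpoint, start Z0 = {m0, m1}, keep only states in Sat with some successor in Z. Z1 = {m0}; fixed.
Sat(EG ((EX ¬a) ∧ p)) = {m0}
|Sat(EG ((EX ¬a) ∧ p))| = |{m0}| = 1.

1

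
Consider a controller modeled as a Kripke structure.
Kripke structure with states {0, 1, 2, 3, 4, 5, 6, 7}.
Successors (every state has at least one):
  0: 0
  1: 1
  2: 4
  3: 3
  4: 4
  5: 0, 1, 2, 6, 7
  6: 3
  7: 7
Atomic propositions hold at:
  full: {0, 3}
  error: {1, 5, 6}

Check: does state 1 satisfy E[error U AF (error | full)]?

Sat(error | full) = {0, 1, 3, 5, 6}
AF (error | full): least fixpoint, start Z0 = {0, 1, 3, 5, 6}, add states with every successor in Z. Already a fixed point.
Sat(AF (error | full)) = {0, 1, 3, 5, 6}
E[error U AF (error | full)]: least fixpoint, start Z0 = Sat(AF (error | full)) = {0, 1, 3, 5, 6}, add states in Sat(error) with some successor in Z. Already a fixed point.
Sat(E[error U AF (error | full)]) = {0, 1, 3, 5, 6}
1 ∈ Sat(E[error U AF (error | full)]) = {0, 1, 3, 5, 6}, so the formula holds at 1.

Yes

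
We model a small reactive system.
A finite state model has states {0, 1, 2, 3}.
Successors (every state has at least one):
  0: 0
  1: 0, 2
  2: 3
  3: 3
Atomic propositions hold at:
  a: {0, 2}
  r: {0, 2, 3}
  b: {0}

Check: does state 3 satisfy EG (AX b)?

No

Sat(AX b) = {s : every successor in {0}} = {0}
EG (AX b): greatest fixpoint, start Z0 = {0}, keep only states in Sat with some successor in Z. Already a fixed point.
Sat(EG (AX b)) = {0}
3 ∉ Sat(EG (AX b)) = {0}, so the formula does not hold at 3.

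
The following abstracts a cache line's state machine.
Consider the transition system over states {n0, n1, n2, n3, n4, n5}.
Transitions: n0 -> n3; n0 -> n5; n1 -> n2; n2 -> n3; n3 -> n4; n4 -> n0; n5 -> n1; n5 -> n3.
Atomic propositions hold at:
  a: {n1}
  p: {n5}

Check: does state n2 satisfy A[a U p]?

A[a U p]: least fixpoint, start Z0 = Sat(p) = {n5}, add states in Sat(a) with every successor in Z. Already a fixed point.
Sat(A[a U p]) = {n5}
n2 ∉ Sat(A[a U p]) = {n5}, so the formula does not hold at n2.

No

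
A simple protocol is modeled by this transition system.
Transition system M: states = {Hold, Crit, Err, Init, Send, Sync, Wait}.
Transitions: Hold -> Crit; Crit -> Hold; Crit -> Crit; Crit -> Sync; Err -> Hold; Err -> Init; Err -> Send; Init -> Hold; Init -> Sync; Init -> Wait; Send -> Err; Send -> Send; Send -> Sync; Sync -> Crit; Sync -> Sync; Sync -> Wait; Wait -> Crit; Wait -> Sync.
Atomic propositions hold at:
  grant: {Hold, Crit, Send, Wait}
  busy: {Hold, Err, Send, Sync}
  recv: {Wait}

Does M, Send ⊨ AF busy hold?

Yes

AF busy: least fixpoint, start Z0 = {Hold, Err, Send, Sync}, add states with every successor in Z. Already a fixed point.
Sat(AF busy) = {Hold, Err, Send, Sync}
Send ∈ Sat(AF busy) = {Hold, Err, Send, Sync}, so the formula holds at Send.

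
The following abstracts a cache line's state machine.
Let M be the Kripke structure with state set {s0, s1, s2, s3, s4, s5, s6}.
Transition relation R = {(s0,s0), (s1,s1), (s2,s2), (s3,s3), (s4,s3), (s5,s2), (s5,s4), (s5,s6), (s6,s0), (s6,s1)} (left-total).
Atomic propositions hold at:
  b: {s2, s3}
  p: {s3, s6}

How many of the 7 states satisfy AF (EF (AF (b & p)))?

3

Sat(b & p) = {s3}
AF (b & p): least fixpoint, start Z0 = {s3}, add states with every successor in Z. Z1 = {s3, s4}; fixed.
Sat(AF (b & p)) = {s3, s4}
EF (AF (b & p)): least fixpoint, start Z0 = {s3, s4}, add states with some successor in Z. Z1 = {s3, s4, s5}; fixed.
Sat(EF (AF (b & p))) = {s3, s4, s5}
AF (EF (AF (b & p))): least fixpoint, start Z0 = {s3, s4, s5}, add states with every successor in Z. Already a fixed point.
Sat(AF (EF (AF (b & p)))) = {s3, s4, s5}
|Sat(AF (EF (AF (b & p))))| = |{s3, s4, s5}| = 3.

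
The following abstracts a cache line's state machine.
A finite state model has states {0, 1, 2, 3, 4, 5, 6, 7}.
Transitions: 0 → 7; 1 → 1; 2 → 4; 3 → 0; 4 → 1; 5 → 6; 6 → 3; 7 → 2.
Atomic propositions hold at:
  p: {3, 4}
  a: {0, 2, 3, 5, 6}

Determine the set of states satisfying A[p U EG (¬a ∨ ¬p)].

{0, 1, 2, 3, 4, 7}

Sat(¬a) = {1, 4, 7}
Sat(¬p) = {0, 1, 2, 5, 6, 7}
Sat(¬a ∨ ¬p) = {0, 1, 2, 4, 5, 6, 7}
EG (¬a ∨ ¬p): greatest fixpoint, start Z0 = {0, 1, 2, 4, 5, 6, 7}, keep only states in Sat with some successor in Z. Z1 = {0, 1, 2, 4, 5, 7}; Z2 = {0, 1, 2, 4, 7}; fixed.
Sat(EG (¬a ∨ ¬p)) = {0, 1, 2, 4, 7}
A[p U EG (¬a ∨ ¬p)]: least fixpoint, start Z0 = Sat(EG (¬a ∨ ¬p)) = {0, 1, 2, 4, 7}, add states in Sat(p) with every successor in Z. Z1 = {0, 1, 2, 3, 4, 7}; fixed.
Sat(A[p U EG (¬a ∨ ¬p)]) = {0, 1, 2, 3, 4, 7}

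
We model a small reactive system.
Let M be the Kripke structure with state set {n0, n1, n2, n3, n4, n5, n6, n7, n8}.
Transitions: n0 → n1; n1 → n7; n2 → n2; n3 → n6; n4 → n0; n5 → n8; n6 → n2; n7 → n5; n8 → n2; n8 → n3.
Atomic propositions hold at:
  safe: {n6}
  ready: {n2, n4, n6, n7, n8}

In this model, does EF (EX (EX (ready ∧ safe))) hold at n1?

Yes

Sat(ready ∧ safe) = {n6}
Sat(EX (ready ∧ safe)) = {s : some successor in {n6}} = {n3}
Sat(EX (EX (ready ∧ safe))) = {s : some successor in {n3}} = {n8}
EF (EX (EX (ready ∧ safe))): least fixpoint, start Z0 = {n8}, add states with some successor in Z. Z1 = {n5, n8}; Z2 = {n5, n7, n8}; Z3 = {n1, n5, n7, n8}; Z4 = {n0, n1, n5, n7, n8}; Z5 = {n0, n1, n4, n5, n7, n8}; fixed.
Sat(EF (EX (EX (ready ∧ safe)))) = {n0, n1, n4, n5, n7, n8}
n1 ∈ Sat(EF (EX (EX (ready ∧ safe)))) = {n0, n1, n4, n5, n7, n8}, so the formula holds at n1.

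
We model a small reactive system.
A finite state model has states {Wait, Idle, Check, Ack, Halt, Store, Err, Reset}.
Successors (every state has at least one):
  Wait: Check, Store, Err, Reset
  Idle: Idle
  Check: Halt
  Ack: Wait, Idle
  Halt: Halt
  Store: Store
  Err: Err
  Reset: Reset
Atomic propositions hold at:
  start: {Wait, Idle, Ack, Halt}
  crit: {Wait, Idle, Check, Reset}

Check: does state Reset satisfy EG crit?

Yes

EG crit: greatest fixpoint, start Z0 = {Wait, Idle, Check, Reset}, keep only states in Sat with some successor in Z. Z1 = {Wait, Idle, Reset}; fixed.
Sat(EG crit) = {Wait, Idle, Reset}
Reset ∈ Sat(EG crit) = {Wait, Idle, Reset}, so the formula holds at Reset.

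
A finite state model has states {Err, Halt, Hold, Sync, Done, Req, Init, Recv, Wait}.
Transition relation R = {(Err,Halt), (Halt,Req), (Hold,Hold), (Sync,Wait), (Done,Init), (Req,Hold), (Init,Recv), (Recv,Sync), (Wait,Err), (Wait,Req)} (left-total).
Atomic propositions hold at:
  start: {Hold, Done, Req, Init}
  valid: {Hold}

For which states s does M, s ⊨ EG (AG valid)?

AG valid: greatest fixpoint, start Z0 = {Hold}, keep only states in Sat with every successor in Z. Already a fixed point.
Sat(AG valid) = {Hold}
EG (AG valid): greatest fixpoint, start Z0 = {Hold}, keep only states in Sat with some successor in Z. Already a fixed point.
Sat(EG (AG valid)) = {Hold}

{Hold}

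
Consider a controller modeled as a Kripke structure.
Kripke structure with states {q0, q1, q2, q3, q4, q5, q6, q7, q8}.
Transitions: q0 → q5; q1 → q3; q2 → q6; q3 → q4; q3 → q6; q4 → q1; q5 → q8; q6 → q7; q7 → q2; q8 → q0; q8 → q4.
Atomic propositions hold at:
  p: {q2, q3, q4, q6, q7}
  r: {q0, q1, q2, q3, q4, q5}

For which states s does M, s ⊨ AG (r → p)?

Sat(r → p) = {q2, q3, q4, q6, q7, q8}
AG (r → p): greatest fixpoint, start Z0 = {q2, q3, q4, q6, q7, q8}, keep only states in Sat with every successor in Z. Z1 = {q2, q3, q6, q7}; Z2 = {q2, q6, q7}; fixed.
Sat(AG (r → p)) = {q2, q6, q7}

{q2, q6, q7}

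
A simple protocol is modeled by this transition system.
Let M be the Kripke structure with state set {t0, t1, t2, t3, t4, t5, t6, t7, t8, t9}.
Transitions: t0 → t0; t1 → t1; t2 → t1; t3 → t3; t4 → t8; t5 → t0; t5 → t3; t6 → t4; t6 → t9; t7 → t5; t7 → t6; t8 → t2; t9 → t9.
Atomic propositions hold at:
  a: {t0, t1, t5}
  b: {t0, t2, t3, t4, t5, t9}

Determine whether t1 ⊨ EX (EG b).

EG b: greatest fixpoint, start Z0 = {t0, t2, t3, t4, t5, t9}, keep only states in Sat with some successor in Z. Z1 = {t0, t3, t5, t9}; fixed.
Sat(EG b) = {t0, t3, t5, t9}
Sat(EX (EG b)) = {s : some successor in {t0, t3, t5, t9}} = {t0, t3, t5, t6, t7, t9}
t1 ∉ Sat(EX (EG b)) = {t0, t3, t5, t6, t7, t9}, so the formula does not hold at t1.

No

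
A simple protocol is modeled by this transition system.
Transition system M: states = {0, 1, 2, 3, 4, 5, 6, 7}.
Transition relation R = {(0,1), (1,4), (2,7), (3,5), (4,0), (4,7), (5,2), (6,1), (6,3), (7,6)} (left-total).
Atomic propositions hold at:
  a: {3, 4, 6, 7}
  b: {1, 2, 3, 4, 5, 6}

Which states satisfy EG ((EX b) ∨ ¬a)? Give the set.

{2, 3, 5, 6, 7}

Sat(EX b) = {s : some successor in {1, 2, 3, 4, 5, 6}} = {0, 1, 3, 5, 6, 7}
Sat(¬a) = {0, 1, 2, 5}
Sat((EX b) ∨ ¬a) = {0, 1, 2, 3, 5, 6, 7}
EG ((EX b) ∨ ¬a): greatest fixpoint, start Z0 = {0, 1, 2, 3, 5, 6, 7}, keep only states in Sat with some successor in Z. Z1 = {0, 2, 3, 5, 6, 7}; Z2 = {2, 3, 5, 6, 7}; fixed.
Sat(EG ((EX b) ∨ ¬a)) = {2, 3, 5, 6, 7}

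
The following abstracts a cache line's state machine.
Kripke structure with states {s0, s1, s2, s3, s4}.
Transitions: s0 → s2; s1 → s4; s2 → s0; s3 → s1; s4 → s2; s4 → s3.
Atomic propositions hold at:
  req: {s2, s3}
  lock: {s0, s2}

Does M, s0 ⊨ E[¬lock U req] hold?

No

Sat(¬lock) = {s1, s3, s4}
E[¬lock U req]: least fixpoint, start Z0 = Sat(req) = {s2, s3}, add states in Sat(¬lock) with some successor in Z. Z1 = {s2, s3, s4}; Z2 = {s1, s2, s3, s4}; fixed.
Sat(E[¬lock U req]) = {s1, s2, s3, s4}
s0 ∉ Sat(E[¬lock U req]) = {s1, s2, s3, s4}, so the formula does not hold at s0.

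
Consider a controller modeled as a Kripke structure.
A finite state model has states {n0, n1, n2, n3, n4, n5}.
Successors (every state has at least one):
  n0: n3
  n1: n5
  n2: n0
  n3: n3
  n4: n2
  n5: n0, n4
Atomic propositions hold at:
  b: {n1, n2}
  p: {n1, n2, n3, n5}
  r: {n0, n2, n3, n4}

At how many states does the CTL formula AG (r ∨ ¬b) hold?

Sat(¬b) = {n0, n3, n4, n5}
Sat(r ∨ ¬b) = {n0, n2, n3, n4, n5}
AG (r ∨ ¬b): greatest fixpoint, start Z0 = {n0, n2, n3, n4, n5}, keep only states in Sat with every successor in Z. Already a fixed point.
Sat(AG (r ∨ ¬b)) = {n0, n2, n3, n4, n5}
|Sat(AG (r ∨ ¬b))| = |{n0, n2, n3, n4, n5}| = 5.

5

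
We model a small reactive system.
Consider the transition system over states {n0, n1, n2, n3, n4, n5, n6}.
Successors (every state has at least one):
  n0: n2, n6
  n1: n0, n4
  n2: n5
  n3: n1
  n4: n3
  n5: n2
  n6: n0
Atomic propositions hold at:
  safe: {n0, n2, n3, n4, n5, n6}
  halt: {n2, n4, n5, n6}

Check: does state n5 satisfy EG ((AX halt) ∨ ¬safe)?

Yes

Sat(AX halt) = {s : every successor in {n2, n4, n5, n6}} = {n0, n2, n5}
Sat(¬safe) = {n1}
Sat((AX halt) ∨ ¬safe) = {n0, n1, n2, n5}
EG ((AX halt) ∨ ¬safe): greatest fixpoint, start Z0 = {n0, n1, n2, n5}, keep only states in Sat with some successor in Z. Already a fixed point.
Sat(EG ((AX halt) ∨ ¬safe)) = {n0, n1, n2, n5}
n5 ∈ Sat(EG ((AX halt) ∨ ¬safe)) = {n0, n1, n2, n5}, so the formula holds at n5.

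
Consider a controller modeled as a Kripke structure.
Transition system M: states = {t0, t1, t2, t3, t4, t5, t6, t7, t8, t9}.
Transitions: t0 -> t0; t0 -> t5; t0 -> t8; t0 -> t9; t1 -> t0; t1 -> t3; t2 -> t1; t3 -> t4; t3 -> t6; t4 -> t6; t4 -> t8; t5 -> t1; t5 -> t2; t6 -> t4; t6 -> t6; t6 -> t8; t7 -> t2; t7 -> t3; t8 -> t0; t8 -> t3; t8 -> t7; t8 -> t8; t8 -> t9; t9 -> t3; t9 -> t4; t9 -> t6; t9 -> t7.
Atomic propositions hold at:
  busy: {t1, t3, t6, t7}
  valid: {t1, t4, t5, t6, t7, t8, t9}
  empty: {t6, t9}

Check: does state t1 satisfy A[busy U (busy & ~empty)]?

Sat(~empty) = {t0, t1, t2, t3, t4, t5, t7, t8}
Sat(busy & ~empty) = {t1, t3, t7}
A[busy U (busy & ~empty)]: least fixpoint, start Z0 = Sat((busy & ~empty)) = {t1, t3, t7}, add states in Sat(busy) with every successor in Z. Already a fixed point.
Sat(A[busy U (busy & ~empty)]) = {t1, t3, t7}
t1 ∈ Sat(A[busy U (busy & ~empty)]) = {t1, t3, t7}, so the formula holds at t1.

Yes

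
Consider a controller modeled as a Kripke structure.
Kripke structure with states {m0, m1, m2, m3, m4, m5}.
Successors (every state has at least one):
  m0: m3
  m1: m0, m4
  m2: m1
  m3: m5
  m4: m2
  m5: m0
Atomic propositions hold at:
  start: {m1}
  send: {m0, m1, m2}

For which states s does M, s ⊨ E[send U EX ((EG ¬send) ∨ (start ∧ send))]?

Sat(¬send) = {m3, m4, m5}
EG ¬send: greatest fixpoint, start Z0 = {m3, m4, m5}, keep only states in Sat with some successor in Z. Z1 = {m3}; Z2 = ∅; fixed.
Sat(EG ¬send) = ∅
Sat(start ∧ send) = {m1}
Sat((EG ¬send) ∨ (start ∧ send)) = {m1}
Sat(EX ((EG ¬send) ∨ (start ∧ send))) = {s : some successor in {m1}} = {m2}
E[send U EX ((EG ¬send) ∨ (start ∧ send))]: least fixpoint, start Z0 = Sat(EX ((EG ¬send) ∨ (start ∧ send))) = {m2}, add states in Sat(send) with some successor in Z. Already a fixed point.
Sat(E[send U EX ((EG ¬send) ∨ (start ∧ send))]) = {m2}

{m2}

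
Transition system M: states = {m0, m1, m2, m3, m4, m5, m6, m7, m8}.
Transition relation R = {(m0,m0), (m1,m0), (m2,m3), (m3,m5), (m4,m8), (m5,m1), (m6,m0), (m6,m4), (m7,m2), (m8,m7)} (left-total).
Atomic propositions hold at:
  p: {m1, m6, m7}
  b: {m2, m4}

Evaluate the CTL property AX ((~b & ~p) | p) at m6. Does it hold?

Sat(~b) = {m0, m1, m3, m5, m6, m7, m8}
Sat(~p) = {m0, m2, m3, m4, m5, m8}
Sat(~b & ~p) = {m0, m3, m5, m8}
Sat((~b & ~p) | p) = {m0, m1, m3, m5, m6, m7, m8}
Sat(AX ((~b & ~p) | p)) = {s : every successor in {m0, m1, m3, m5, m6, m7, m8}} = {m0, m1, m2, m3, m4, m5, m8}
m6 ∉ Sat(AX ((~b & ~p) | p)) = {m0, m1, m2, m3, m4, m5, m8}, so the formula does not hold at m6.

No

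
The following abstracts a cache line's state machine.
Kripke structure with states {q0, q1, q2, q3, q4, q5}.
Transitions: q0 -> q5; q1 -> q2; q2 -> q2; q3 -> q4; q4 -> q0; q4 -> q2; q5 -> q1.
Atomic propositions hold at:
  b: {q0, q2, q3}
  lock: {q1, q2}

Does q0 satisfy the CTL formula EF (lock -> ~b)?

Yes

Sat(~b) = {q1, q4, q5}
Sat(lock -> ~b) = {q0, q1, q3, q4, q5}
EF (lock -> ~b): least fixpoint, start Z0 = {q0, q1, q3, q4, q5}, add states with some successor in Z. Already a fixed point.
Sat(EF (lock -> ~b)) = {q0, q1, q3, q4, q5}
q0 ∈ Sat(EF (lock -> ~b)) = {q0, q1, q3, q4, q5}, so the formula holds at q0.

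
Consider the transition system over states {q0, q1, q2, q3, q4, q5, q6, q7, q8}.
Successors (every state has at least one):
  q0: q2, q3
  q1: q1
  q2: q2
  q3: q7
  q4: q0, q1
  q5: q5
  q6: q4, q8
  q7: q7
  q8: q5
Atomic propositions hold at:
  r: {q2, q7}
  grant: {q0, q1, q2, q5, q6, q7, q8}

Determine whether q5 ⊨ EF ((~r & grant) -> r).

Sat(~r) = {q0, q1, q3, q4, q5, q6, q8}
Sat(~r & grant) = {q0, q1, q5, q6, q8}
Sat((~r & grant) -> r) = {q2, q3, q4, q7}
EF ((~r & grant) -> r): least fixpoint, start Z0 = {q2, q3, q4, q7}, add states with some successor in Z. Z1 = {q0, q2, q3, q4, q6, q7}; fixed.
Sat(EF ((~r & grant) -> r)) = {q0, q2, q3, q4, q6, q7}
q5 ∉ Sat(EF ((~r & grant) -> r)) = {q0, q2, q3, q4, q6, q7}, so the formula does not hold at q5.

No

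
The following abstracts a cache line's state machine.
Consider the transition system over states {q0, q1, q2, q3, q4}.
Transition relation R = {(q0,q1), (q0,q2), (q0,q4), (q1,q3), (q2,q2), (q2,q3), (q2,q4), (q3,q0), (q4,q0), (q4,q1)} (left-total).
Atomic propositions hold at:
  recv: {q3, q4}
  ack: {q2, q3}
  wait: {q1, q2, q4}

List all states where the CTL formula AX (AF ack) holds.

AF ack: least fixpoint, start Z0 = {q2, q3}, add states with every successor in Z. Z1 = {q1, q2, q3}; fixed.
Sat(AF ack) = {q1, q2, q3}
Sat(AX (AF ack)) = {s : every successor in {q1, q2, q3}} = {q1}

{q1}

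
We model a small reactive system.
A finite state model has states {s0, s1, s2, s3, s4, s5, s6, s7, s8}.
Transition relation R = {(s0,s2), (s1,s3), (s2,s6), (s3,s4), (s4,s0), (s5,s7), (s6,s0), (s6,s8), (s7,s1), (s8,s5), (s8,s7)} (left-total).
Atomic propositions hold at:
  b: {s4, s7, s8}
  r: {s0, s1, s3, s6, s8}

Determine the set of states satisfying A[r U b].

A[r U b]: least fixpoint, start Z0 = Sat(b) = {s4, s7, s8}, add states in Sat(r) with every successor in Z. Z1 = {s3, s4, s7, s8}; Z2 = {s1, s3, s4, s7, s8}; fixed.
Sat(A[r U b]) = {s1, s3, s4, s7, s8}

{s1, s3, s4, s7, s8}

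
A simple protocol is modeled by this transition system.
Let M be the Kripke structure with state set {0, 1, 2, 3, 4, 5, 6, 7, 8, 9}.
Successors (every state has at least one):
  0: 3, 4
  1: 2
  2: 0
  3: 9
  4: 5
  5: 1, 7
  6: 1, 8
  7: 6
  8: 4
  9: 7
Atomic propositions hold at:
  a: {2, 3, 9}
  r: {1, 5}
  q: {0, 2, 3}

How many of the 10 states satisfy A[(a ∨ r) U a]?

Sat(a ∨ r) = {1, 2, 3, 5, 9}
A[(a ∨ r) U a]: least fixpoint, start Z0 = Sat(a) = {2, 3, 9}, add states in Sat(a ∨ r) with every successor in Z. Z1 = {1, 2, 3, 9}; fixed.
Sat(A[(a ∨ r) U a]) = {1, 2, 3, 9}
|Sat(A[(a ∨ r) U a])| = |{1, 2, 3, 9}| = 4.

4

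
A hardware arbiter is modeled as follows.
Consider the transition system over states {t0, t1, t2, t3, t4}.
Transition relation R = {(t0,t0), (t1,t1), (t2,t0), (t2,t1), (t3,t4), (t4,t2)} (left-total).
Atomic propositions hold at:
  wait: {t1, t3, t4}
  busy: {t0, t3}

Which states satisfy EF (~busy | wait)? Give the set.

Sat(~busy) = {t1, t2, t4}
Sat(~busy | wait) = {t1, t2, t3, t4}
EF (~busy | wait): least fixpoint, start Z0 = {t1, t2, t3, t4}, add states with some successor in Z. Already a fixed point.
Sat(EF (~busy | wait)) = {t1, t2, t3, t4}

{t1, t2, t3, t4}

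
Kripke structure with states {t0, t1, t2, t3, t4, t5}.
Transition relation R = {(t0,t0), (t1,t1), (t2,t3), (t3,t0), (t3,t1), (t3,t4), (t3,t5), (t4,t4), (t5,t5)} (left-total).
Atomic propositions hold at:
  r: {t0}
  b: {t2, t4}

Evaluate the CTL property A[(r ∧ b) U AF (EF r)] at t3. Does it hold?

Sat(r ∧ b) = ∅
EF r: least fixpoint, start Z0 = {t0}, add states with some successor in Z. Z1 = {t0, t3}; Z2 = {t0, t2, t3}; fixed.
Sat(EF r) = {t0, t2, t3}
AF (EF r): least fixpoint, start Z0 = {t0, t2, t3}, add states with every successor in Z. Already a fixed point.
Sat(AF (EF r)) = {t0, t2, t3}
A[(r ∧ b) U AF (EF r)]: least fixpoint, start Z0 = Sat(AF (EF r)) = {t0, t2, t3}, add states in Sat(r ∧ b) with every successor in Z. Already a fixed point.
Sat(A[(r ∧ b) U AF (EF r)]) = {t0, t2, t3}
t3 ∈ Sat(A[(r ∧ b) U AF (EF r)]) = {t0, t2, t3}, so the formula holds at t3.

Yes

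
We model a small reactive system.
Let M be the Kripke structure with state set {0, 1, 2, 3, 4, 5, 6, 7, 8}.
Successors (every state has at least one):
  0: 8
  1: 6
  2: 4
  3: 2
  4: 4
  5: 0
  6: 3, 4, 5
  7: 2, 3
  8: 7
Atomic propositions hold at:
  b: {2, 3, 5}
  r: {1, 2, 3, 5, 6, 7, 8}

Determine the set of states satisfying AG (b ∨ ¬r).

Sat(¬r) = {0, 4}
Sat(b ∨ ¬r) = {0, 2, 3, 4, 5}
AG (b ∨ ¬r): greatest fixpoint, start Z0 = {0, 2, 3, 4, 5}, keep only states in Sat with every successor in Z. Z1 = {2, 3, 4, 5}; Z2 = {2, 3, 4}; fixed.
Sat(AG (b ∨ ¬r)) = {2, 3, 4}

{2, 3, 4}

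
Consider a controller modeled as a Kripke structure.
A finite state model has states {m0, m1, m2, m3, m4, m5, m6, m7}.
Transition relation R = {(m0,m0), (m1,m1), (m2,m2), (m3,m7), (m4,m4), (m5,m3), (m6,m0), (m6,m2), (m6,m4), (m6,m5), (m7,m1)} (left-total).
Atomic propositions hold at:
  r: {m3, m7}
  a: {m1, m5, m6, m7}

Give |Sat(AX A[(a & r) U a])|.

3

Sat(a & r) = {m7}
A[(a & r) U a]: least fixpoint, start Z0 = Sat(a) = {m1, m5, m6, m7}, add states in Sat(a & r) with every successor in Z. Already a fixed point.
Sat(A[(a & r) U a]) = {m1, m5, m6, m7}
Sat(AX A[(a & r) U a]) = {s : every successor in {m1, m5, m6, m7}} = {m1, m3, m7}
|Sat(AX A[(a & r) U a])| = |{m1, m3, m7}| = 3.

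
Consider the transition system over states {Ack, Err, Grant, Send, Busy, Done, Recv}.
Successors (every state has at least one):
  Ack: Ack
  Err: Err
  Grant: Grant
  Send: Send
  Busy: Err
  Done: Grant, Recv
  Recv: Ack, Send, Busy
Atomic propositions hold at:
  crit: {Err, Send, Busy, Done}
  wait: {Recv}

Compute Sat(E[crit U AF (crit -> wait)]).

Sat(crit -> wait) = {Ack, Grant, Recv}
AF (crit -> wait): least fixpoint, start Z0 = {Ack, Grant, Recv}, add states with every successor in Z. Z1 = {Ack, Grant, Done, Recv}; fixed.
Sat(AF (crit -> wait)) = {Ack, Grant, Done, Recv}
E[crit U AF (crit -> wait)]: least fixpoint, start Z0 = Sat(AF (crit -> wait)) = {Ack, Grant, Done, Recv}, add states in Sat(crit) with some successor in Z. Already a fixed point.
Sat(E[crit U AF (crit -> wait)]) = {Ack, Grant, Done, Recv}

{Ack, Grant, Done, Recv}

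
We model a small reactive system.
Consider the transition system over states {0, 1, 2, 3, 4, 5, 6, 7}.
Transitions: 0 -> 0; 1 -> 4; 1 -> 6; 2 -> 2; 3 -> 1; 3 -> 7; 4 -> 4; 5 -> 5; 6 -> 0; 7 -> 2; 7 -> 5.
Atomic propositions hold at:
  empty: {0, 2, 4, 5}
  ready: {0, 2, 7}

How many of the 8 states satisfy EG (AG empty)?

AG empty: greatest fixpoint, start Z0 = {0, 2, 4, 5}, keep only states in Sat with every successor in Z. Already a fixed point.
Sat(AG empty) = {0, 2, 4, 5}
EG (AG empty): greatest fixpoint, start Z0 = {0, 2, 4, 5}, keep only states in Sat with some successor in Z. Already a fixed point.
Sat(EG (AG empty)) = {0, 2, 4, 5}
|Sat(EG (AG empty))| = |{0, 2, 4, 5}| = 4.

4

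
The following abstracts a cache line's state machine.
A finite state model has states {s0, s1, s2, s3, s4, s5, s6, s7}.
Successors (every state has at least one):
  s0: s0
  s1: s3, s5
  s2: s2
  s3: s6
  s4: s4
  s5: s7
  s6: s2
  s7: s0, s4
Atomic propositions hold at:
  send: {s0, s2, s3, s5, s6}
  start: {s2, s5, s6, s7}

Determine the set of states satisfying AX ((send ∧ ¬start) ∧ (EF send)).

Sat(¬start) = {s0, s1, s3, s4}
Sat(send ∧ ¬start) = {s0, s3}
EF send: least fixpoint, start Z0 = {s0, s2, s3, s5, s6}, add states with some successor in Z. Z1 = {s0, s1, s2, s3, s5, s6, s7}; fixed.
Sat(EF send) = {s0, s1, s2, s3, s5, s6, s7}
Sat((send ∧ ¬start) ∧ (EF send)) = {s0, s3}
Sat(AX ((send ∧ ¬start) ∧ (EF send))) = {s : every successor in {s0, s3}} = {s0}

{s0}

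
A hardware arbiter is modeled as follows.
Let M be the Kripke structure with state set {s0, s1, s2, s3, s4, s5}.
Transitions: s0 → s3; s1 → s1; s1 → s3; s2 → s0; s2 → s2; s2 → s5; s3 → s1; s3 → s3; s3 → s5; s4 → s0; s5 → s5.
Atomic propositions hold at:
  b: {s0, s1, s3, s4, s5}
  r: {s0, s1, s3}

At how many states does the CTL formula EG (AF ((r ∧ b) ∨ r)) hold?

4

Sat(r ∧ b) = {s0, s1, s3}
Sat((r ∧ b) ∨ r) = {s0, s1, s3}
AF ((r ∧ b) ∨ r): least fixpoint, start Z0 = {s0, s1, s3}, add states with every successor in Z. Z1 = {s0, s1, s3, s4}; fixed.
Sat(AF ((r ∧ b) ∨ r)) = {s0, s1, s3, s4}
EG (AF ((r ∧ b) ∨ r)): greatest fixpoint, start Z0 = {s0, s1, s3, s4}, keep only states in Sat with some successor in Z. Already a fixed point.
Sat(EG (AF ((r ∧ b) ∨ r))) = {s0, s1, s3, s4}
|Sat(EG (AF ((r ∧ b) ∨ r)))| = |{s0, s1, s3, s4}| = 4.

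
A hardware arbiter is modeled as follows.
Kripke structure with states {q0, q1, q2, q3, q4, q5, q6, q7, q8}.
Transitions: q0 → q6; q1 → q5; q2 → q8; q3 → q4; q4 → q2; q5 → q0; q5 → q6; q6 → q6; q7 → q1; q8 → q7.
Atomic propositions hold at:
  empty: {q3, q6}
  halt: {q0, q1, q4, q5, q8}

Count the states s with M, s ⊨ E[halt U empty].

E[halt U empty]: least fixpoint, start Z0 = Sat(empty) = {q3, q6}, add states in Sat(halt) with some successor in Z. Z1 = {q0, q3, q5, q6}; Z2 = {q0, q1, q3, q5, q6}; fixed.
Sat(E[halt U empty]) = {q0, q1, q3, q5, q6}
|Sat(E[halt U empty])| = |{q0, q1, q3, q5, q6}| = 5.

5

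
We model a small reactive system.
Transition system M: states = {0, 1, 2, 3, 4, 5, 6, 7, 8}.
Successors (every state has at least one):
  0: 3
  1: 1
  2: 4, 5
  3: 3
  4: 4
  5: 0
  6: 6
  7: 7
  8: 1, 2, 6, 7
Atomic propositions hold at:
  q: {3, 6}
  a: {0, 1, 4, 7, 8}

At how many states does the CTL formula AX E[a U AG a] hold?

3

AG a: greatest fixpoint, start Z0 = {0, 1, 4, 7, 8}, keep only states in Sat with every successor in Z. Z1 = {1, 4, 7}; fixed.
Sat(AG a) = {1, 4, 7}
E[a U AG a]: least fixpoint, start Z0 = Sat(AG a) = {1, 4, 7}, add states in Sat(a) with some successor in Z. Z1 = {1, 4, 7, 8}; fixed.
Sat(E[a U AG a]) = {1, 4, 7, 8}
Sat(AX E[a U AG a]) = {s : every successor in {1, 4, 7, 8}} = {1, 4, 7}
|Sat(AX E[a U AG a])| = |{1, 4, 7}| = 3.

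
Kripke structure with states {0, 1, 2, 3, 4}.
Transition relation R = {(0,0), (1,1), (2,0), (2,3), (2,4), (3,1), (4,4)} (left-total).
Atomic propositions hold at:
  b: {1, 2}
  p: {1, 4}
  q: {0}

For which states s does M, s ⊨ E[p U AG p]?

AG p: greatest fixpoint, start Z0 = {1, 4}, keep only states in Sat with every successor in Z. Already a fixed point.
Sat(AG p) = {1, 4}
E[p U AG p]: least fixpoint, start Z0 = Sat(AG p) = {1, 4}, add states in Sat(p) with some successor in Z. Already a fixed point.
Sat(E[p U AG p]) = {1, 4}

{1, 4}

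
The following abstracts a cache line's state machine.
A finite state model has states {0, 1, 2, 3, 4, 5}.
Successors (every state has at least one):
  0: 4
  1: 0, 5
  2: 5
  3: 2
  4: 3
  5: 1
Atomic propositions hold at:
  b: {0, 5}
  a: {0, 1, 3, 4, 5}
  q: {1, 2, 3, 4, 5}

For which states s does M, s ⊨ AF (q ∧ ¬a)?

{0, 2, 3, 4}

Sat(¬a) = {2}
Sat(q ∧ ¬a) = {2}
AF (q ∧ ¬a): least fixpoint, start Z0 = {2}, add states with every successor in Z. Z1 = {2, 3}; Z2 = {2, 3, 4}; Z3 = {0, 2, 3, 4}; fixed.
Sat(AF (q ∧ ¬a)) = {0, 2, 3, 4}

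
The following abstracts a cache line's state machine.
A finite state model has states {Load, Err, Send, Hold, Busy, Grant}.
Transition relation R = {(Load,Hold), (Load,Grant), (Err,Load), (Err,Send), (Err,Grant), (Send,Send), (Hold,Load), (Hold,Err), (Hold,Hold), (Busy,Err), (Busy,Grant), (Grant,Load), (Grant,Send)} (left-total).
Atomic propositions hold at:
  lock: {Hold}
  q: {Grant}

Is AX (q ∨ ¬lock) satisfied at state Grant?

Yes

Sat(¬lock) = {Load, Err, Send, Busy, Grant}
Sat(q ∨ ¬lock) = {Load, Err, Send, Busy, Grant}
Sat(AX (q ∨ ¬lock)) = {s : every successor in {Load, Err, Send, Busy, Grant}} = {Err, Send, Busy, Grant}
Grant ∈ Sat(AX (q ∨ ¬lock)) = {Err, Send, Busy, Grant}, so the formula holds at Grant.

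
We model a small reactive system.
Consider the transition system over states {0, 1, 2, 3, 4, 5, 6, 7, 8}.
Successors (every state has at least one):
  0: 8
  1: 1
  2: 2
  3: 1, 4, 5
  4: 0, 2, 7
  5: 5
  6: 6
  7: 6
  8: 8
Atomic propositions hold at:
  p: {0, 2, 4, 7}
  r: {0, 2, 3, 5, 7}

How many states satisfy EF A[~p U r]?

6

Sat(~p) = {1, 3, 5, 6, 8}
A[~p U r]: least fixpoint, start Z0 = Sat(r) = {0, 2, 3, 5, 7}, add states in Sat(~p) with every successor in Z. Already a fixed point.
Sat(A[~p U r]) = {0, 2, 3, 5, 7}
EF A[~p U r]: least fixpoint, start Z0 = {0, 2, 3, 5, 7}, add states with some successor in Z. Z1 = {0, 2, 3, 4, 5, 7}; fixed.
Sat(EF A[~p U r]) = {0, 2, 3, 4, 5, 7}
|Sat(EF A[~p U r])| = |{0, 2, 3, 4, 5, 7}| = 6.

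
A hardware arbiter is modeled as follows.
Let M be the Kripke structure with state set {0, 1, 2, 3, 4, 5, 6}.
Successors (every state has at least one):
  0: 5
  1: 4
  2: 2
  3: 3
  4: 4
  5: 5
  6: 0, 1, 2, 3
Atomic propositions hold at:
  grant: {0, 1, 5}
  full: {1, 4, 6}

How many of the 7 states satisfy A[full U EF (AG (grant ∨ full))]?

Sat(grant ∨ full) = {0, 1, 4, 5, 6}
AG (grant ∨ full): greatest fixpoint, start Z0 = {0, 1, 4, 5, 6}, keep only states in Sat with every successor in Z. Z1 = {0, 1, 4, 5}; fixed.
Sat(AG (grant ∨ full)) = {0, 1, 4, 5}
EF (AG (grant ∨ full)): least fixpoint, start Z0 = {0, 1, 4, 5}, add states with some successor in Z. Z1 = {0, 1, 4, 5, 6}; fixed.
Sat(EF (AG (grant ∨ full))) = {0, 1, 4, 5, 6}
A[full U EF (AG (grant ∨ full))]: least fixpoint, start Z0 = Sat(EF (AG (grant ∨ full))) = {0, 1, 4, 5, 6}, add states in Sat(full) with every successor in Z. Already a fixed point.
Sat(A[full U EF (AG (grant ∨ full))]) = {0, 1, 4, 5, 6}
|Sat(A[full U EF (AG (grant ∨ full))])| = |{0, 1, 4, 5, 6}| = 5.

5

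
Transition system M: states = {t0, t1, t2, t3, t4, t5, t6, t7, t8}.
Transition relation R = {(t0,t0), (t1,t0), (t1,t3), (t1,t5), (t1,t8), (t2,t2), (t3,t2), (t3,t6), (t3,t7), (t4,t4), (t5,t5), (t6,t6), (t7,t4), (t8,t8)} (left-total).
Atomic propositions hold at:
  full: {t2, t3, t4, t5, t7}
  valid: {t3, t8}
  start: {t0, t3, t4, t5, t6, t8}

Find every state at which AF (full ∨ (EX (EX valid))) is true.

Sat(EX valid) = {s : some successor in {t3, t8}} = {t1, t8}
Sat(EX (EX valid)) = {s : some successor in {t1, t8}} = {t1, t8}
Sat(full ∨ (EX (EX valid))) = {t1, t2, t3, t4, t5, t7, t8}
AF (full ∨ (EX (EX valid))): least fixpoint, start Z0 = {t1, t2, t3, t4, t5, t7, t8}, add states with every successor in Z. Already a fixed point.
Sat(AF (full ∨ (EX (EX valid)))) = {t1, t2, t3, t4, t5, t7, t8}

{t1, t2, t3, t4, t5, t7, t8}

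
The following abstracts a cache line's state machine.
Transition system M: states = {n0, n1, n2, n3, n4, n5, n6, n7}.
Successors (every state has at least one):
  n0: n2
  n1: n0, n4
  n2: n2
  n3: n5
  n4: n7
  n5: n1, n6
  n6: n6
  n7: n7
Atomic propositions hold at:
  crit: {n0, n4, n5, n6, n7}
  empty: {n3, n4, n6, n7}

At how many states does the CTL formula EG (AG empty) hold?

3

AG empty: greatest fixpoint, start Z0 = {n3, n4, n6, n7}, keep only states in Sat with every successor in Z. Z1 = {n4, n6, n7}; fixed.
Sat(AG empty) = {n4, n6, n7}
EG (AG empty): greatest fixpoint, start Z0 = {n4, n6, n7}, keep only states in Sat with some successor in Z. Already a fixed point.
Sat(EG (AG empty)) = {n4, n6, n7}
|Sat(EG (AG empty))| = |{n4, n6, n7}| = 3.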